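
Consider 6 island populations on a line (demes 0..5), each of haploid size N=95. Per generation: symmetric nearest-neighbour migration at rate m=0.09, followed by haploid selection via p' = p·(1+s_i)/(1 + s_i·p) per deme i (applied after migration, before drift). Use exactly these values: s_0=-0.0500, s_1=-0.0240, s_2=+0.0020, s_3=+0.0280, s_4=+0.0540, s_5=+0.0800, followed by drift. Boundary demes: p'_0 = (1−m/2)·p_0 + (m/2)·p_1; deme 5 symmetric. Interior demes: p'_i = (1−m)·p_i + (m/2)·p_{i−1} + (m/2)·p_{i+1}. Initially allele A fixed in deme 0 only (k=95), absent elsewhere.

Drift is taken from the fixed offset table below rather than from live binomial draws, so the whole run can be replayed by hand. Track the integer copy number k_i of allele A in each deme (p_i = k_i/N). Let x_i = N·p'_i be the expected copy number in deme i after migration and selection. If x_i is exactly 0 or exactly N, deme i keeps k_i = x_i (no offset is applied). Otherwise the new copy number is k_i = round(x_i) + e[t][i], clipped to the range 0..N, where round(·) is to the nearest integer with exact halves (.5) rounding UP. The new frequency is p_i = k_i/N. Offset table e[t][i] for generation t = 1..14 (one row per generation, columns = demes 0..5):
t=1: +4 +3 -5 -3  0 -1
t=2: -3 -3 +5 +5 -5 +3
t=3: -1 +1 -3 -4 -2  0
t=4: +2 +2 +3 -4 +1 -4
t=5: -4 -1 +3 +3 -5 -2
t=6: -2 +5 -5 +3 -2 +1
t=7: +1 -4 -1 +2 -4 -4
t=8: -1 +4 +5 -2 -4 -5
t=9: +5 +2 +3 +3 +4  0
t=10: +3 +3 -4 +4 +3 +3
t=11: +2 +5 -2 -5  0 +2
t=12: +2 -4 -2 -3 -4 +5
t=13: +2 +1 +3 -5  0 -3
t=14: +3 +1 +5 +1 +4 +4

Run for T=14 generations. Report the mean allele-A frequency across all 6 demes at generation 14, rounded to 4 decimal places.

t=0: k=[95 0 0 0 0 0]
t=1: x=[90.5106 4.1769 0.0000 0.0000 0.0000 0.0000] k=[95 7 0 0 0 0]
t=2: x=[90.8407 10.4175 0.3156 0.0000 0.0000 0.0000] k=[88 7 5 0 0 0]
t=3: x=[83.8604 10.3292 4.8742 0.2313 0.0000 0.0000] k=[83 11 2 0 0 0]
t=4: x=[79.0922 13.5503 2.3195 0.0925 0.0000 0.0000] k=[81 16 5 0 0 0]
t=5: x=[77.3497 18.0718 5.2800 0.2313 0.0000 0.0000] k=[73 17 8 3 0 0]
t=6: x=[69.5354 18.7468 8.1949 3.1736 0.1423 0.0000] k=[68 24 3 6 0 0]
t=7: x=[64.9768 24.5897 4.0878 5.7422 0.2845 0.0000] k=[66 21 3 8 0 0]
t=8: x=[62.8940 21.8042 4.0427 7.6060 0.3794 0.0000] k=[62 26 9 6 0 0]
t=9: x=[59.2437 26.3895 9.6473 6.0188 0.2845 0.0000] k=[64 28 13 9 4 0]
t=10: x=[61.2727 28.4584 13.5181 9.1815 4.2536 0.1944] k=[64 31 10 13 7 3]
t=11: x=[61.4098 31.0303 11.0996 12.8998 7.4429 3.4252] k=[63 36 9 8 7 5]
t=12: x=[60.6686 35.4585 10.1882 8.2047 7.3017 5.4737] k=[63 31 8 5 3 10]
t=13: x=[60.4403 30.8964 8.9161 5.1786 3.5819 10.3752] k=[62 32 12 0 4 7]
t=14: x=[59.5174 31.9330 12.3815 0.7400 4.1592 7.3716] k=[63 33 17 2 8 11]

0.2351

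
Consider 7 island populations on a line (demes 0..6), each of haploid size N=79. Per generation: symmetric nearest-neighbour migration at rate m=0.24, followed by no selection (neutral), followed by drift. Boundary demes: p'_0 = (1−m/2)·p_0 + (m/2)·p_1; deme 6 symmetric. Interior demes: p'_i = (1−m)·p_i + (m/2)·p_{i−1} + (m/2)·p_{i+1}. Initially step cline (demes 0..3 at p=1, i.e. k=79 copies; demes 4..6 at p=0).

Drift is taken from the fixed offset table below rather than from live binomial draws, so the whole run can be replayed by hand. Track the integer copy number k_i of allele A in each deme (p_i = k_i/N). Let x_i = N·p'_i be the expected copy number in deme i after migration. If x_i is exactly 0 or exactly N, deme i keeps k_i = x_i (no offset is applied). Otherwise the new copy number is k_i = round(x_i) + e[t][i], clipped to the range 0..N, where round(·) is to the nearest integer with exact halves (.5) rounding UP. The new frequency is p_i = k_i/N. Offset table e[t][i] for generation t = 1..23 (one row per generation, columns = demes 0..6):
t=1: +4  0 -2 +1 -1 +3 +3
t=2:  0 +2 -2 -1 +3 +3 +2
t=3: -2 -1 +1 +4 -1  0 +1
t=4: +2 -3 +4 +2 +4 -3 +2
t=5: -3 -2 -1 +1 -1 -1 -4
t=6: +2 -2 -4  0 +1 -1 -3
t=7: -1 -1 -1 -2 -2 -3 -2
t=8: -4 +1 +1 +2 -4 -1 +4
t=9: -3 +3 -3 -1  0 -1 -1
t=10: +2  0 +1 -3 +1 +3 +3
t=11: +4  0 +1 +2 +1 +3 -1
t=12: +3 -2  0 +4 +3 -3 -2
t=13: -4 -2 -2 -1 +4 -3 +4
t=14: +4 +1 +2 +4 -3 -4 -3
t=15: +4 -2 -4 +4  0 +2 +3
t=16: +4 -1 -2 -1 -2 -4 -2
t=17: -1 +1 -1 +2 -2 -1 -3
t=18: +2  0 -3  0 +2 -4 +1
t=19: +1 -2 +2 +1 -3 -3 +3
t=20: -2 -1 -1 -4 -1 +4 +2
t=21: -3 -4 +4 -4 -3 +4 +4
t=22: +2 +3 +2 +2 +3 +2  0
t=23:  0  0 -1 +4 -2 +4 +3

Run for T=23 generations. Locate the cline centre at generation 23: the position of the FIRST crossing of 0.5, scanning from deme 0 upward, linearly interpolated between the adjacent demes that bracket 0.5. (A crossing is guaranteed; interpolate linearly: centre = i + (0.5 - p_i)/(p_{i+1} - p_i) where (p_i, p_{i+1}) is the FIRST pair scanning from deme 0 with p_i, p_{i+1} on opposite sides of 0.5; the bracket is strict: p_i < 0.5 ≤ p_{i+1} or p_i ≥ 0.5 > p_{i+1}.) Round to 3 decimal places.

3.395

t=0: k=[79 79 79 79 0 0 0]
t=1: x=[79.0000 79.0000 79.0000 69.5200 9.4800 0.0000 0.0000] k=[79 79 79 71 8 0 0]
t=2: x=[79.0000 79.0000 78.0400 64.4000 14.6000 0.9600 0.0000] k=[79 79 76 63 18 4 0]
t=3: x=[79.0000 78.6400 74.8000 59.1600 21.7200 5.2000 0.4800] k=[79 78 76 63 21 5 1]
t=4: x=[78.8800 77.8800 74.6800 59.5200 24.1200 6.4400 1.4800] k=[79 75 79 62 28 3 3]
t=5: x=[78.5200 75.9600 76.4800 59.9600 29.0800 6.0000 3.0000] k=[76 74 75 61 28 5 0]
t=6: x=[75.7600 74.3600 73.2000 58.7200 29.2000 7.1600 0.6000] k=[78 72 69 59 30 6 0]
t=7: x=[77.2800 72.3600 68.1600 56.7200 30.6000 8.1600 0.7200] k=[76 71 67 55 29 5 0]
t=8: x=[75.4000 71.1200 66.0400 53.3200 29.2400 7.2800 0.6000] k=[71 72 67 55 25 6 5]
t=9: x=[71.1200 71.2800 66.1600 52.8400 26.3200 8.1600 5.1200] k=[68 74 63 52 26 7 4]
t=10: x=[68.7200 71.9600 63.0000 50.2000 26.8400 8.9200 4.3600] k=[71 72 64 47 28 12 7]
t=11: x=[71.1200 70.9200 62.9200 46.7600 28.3600 13.3200 7.6000] k=[75 71 64 49 29 16 7]
t=12: x=[74.5200 70.6400 63.0400 48.4000 29.8400 16.4800 8.0800] k=[78 69 63 52 33 13 6]
t=13: x=[76.9200 69.3600 62.4000 51.0400 32.8800 14.5600 6.8400] k=[73 67 60 50 37 12 11]
t=14: x=[72.2800 66.8800 59.6400 49.6400 35.5600 14.8800 11.1200] k=[76 68 62 54 33 11 8]
t=15: x=[75.0400 68.2400 61.7600 52.4400 32.8800 13.2800 8.3600] k=[79 66 58 56 33 15 11]
t=16: x=[77.4400 66.6000 58.7200 53.4800 33.6000 16.6800 11.4800] k=[79 66 57 52 32 13 9]
t=17: x=[77.4400 66.4800 57.4800 50.2000 32.1200 14.8000 9.4800] k=[76 67 56 52 30 14 6]
t=18: x=[74.9200 66.7600 56.8400 49.8400 30.7200 14.9600 6.9600] k=[77 67 54 50 33 11 8]
t=19: x=[75.8000 66.6400 55.0800 48.4400 32.4000 13.2800 8.3600] k=[77 65 57 49 29 10 11]
t=20: x=[75.5600 65.4800 57.0000 47.5600 29.1200 12.4000 10.8800] k=[74 64 56 44 28 16 13]
t=21: x=[72.8000 64.2400 55.5200 43.5200 28.4800 17.0800 13.3600] k=[70 60 60 40 25 21 17]
t=22: x=[68.8000 61.2000 57.6000 40.6000 26.3200 21.0000 17.4800] k=[71 64 60 43 29 23 17]
t=23: x=[70.1600 64.3600 58.4400 43.3600 29.9600 23.0000 17.7200] k=[70 64 57 47 28 27 21]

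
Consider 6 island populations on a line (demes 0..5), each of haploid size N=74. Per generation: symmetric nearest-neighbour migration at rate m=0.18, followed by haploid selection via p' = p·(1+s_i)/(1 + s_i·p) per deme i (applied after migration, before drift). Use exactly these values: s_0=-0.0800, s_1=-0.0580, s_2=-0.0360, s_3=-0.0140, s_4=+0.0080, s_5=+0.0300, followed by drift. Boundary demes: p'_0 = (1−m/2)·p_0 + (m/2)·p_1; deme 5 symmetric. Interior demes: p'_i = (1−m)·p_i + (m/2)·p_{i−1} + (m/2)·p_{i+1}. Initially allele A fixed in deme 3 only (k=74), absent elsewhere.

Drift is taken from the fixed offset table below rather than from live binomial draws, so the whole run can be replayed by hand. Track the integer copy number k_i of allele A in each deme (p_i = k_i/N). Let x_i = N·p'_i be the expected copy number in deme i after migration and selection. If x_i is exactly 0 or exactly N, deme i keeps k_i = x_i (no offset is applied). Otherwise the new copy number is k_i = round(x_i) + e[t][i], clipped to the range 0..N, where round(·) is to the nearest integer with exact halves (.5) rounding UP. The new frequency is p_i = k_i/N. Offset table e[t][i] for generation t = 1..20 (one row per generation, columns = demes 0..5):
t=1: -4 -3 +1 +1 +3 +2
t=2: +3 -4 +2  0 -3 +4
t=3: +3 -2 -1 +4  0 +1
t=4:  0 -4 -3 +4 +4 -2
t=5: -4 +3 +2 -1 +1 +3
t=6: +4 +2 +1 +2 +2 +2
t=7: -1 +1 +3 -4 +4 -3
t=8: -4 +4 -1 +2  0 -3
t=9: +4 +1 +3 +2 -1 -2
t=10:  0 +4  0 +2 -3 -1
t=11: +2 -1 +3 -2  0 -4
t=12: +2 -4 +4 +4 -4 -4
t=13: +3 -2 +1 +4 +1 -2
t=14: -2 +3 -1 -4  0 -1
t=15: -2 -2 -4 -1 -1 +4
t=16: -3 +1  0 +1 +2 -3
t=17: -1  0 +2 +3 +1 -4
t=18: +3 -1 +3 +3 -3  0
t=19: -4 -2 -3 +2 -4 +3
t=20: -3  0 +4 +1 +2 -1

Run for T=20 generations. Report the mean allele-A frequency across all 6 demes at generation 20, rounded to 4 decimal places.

0.1779

t=0: k=[0 0 0 74 0 0]
t=1: x=[0.0000 0.0000 6.4411 60.5253 6.7084 0.0000] k=[0 0 7 62 10 0]
t=2: x=[0.0000 0.5938 10.9729 52.1535 13.8696 0.9267] k=[0 0 13 52 11 5]
t=3: x=[0.0000 1.1032 14.8989 44.5504 14.2414 5.6934] k=[0 0 14 49 14 7]
t=4: x=[0.0000 1.1881 15.4373 42.4451 16.6225 7.8347] k=[0 0 12 46 21 6]
t=5: x=[0.0000 1.0182 13.5690 40.4316 22.0231 7.5480] k=[0 4 16 39 23 11]
t=6: x=[0.3313 4.4627 16.5149 35.2297 23.4876 12.3818] k=[4 6 18 37 25 14]
t=7: x=[3.8631 6.5351 18.1236 33.9508 25.2223 15.3464] k=[3 8 21 30 29 12]
t=8: x=[3.1859 8.2708 20.0988 28.8514 27.6980 13.8599] k=[0 12 19 31 28 11]
t=9: x=[0.9948 10.9795 18.9289 29.3998 26.8762 12.8407] k=[5 12 22 31 26 11]
t=10: x=[5.2113 11.6706 21.3488 29.4896 25.2323 12.6571] k=[5 16 21 31 22 12]
t=11: x=[5.5467 14.7420 20.8959 29.0409 22.0331 13.2179] k=[8 14 24 27 22 9]
t=12: x=[7.9300 13.6811 22.7878 26.0416 21.4010 10.4321] k=[10 10 27 30 17 6]
t=13: x=[9.3005 10.9603 25.1280 28.3131 17.2853 7.1794] k=[12 9 26 32 18 5]
t=14: x=[10.9302 10.2605 24.4066 29.9483 18.1991 6.3392] k=[9 13 23 26 18 5]
t=15: x=[8.6992 12.8915 21.8019 24.7771 17.6569 6.3392] k=[7 11 18 24 17 10]
t=16: x=[6.8255 10.7110 17.4170 22.6080 17.1046 10.9019] k=[4 12 17 24 19 8]
t=17: x=[4.3647 11.1522 16.7011 22.6975 18.5706 9.2261] k=[3 11 19 26 20 5]
t=18: x=[3.4362 10.4521 18.3985 24.5979 19.3035 6.5237] k=[6 9 21 28 16 7]
t=19: x=[5.8078 9.3126 20.0102 26.0515 16.3714 8.0189] k=[2 7 17 28 12 11]
t=20: x=[2.2600 7.0591 16.6129 25.3346 13.4374 11.3716] k=[0 7 21 26 15 10]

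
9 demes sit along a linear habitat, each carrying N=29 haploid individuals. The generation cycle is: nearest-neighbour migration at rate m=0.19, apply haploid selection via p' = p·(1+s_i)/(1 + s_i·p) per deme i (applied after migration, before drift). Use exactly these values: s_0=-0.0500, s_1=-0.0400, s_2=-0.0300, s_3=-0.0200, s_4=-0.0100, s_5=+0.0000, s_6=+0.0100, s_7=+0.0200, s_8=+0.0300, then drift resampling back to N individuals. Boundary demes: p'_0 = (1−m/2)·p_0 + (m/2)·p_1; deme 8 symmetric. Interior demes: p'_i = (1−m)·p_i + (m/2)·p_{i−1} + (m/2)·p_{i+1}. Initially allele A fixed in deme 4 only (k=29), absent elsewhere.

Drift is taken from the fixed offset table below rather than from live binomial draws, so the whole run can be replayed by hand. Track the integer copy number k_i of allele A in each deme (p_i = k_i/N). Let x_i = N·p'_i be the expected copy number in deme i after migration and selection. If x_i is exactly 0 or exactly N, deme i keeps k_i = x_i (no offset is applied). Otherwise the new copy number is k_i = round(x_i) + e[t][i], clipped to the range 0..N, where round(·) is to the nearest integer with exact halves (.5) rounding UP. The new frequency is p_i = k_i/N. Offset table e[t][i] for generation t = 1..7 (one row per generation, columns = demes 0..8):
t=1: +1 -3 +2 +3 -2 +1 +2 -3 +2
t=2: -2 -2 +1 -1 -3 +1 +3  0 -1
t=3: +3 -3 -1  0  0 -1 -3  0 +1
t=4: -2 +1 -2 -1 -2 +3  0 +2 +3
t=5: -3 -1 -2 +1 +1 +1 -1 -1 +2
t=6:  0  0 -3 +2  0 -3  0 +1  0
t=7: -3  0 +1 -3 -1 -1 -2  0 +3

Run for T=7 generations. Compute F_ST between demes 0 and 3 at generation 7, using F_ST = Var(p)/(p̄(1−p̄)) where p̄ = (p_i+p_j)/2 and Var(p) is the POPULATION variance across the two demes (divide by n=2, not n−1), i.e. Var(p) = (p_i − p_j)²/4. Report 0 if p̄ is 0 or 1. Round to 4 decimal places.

t=0: k=[0 0 0 0 29 0 0 0 0]
t=1: x=[0.0000 0.0000 0.0000 2.7050 23.4450 2.7550 0.0000 0.0000 0.0000] k=[0 0 0 6 21 4 0 0 0]
t=2: x=[0.0000 0.0000 0.5532 6.7498 17.8912 5.2350 0.3837 0.0000 0.0000] k=[0 0 2 6 15 6 3 0 0]
t=3: x=[0.0000 0.1824 2.1291 6.3740 13.2177 6.5700 3.0269 0.2906 0.0000] k=[0 0 1 6 13 6 0 0 0]
t=4: x=[0.0000 0.0912 1.3405 6.0922 11.6000 6.0950 0.5756 0.0000 0.0000] k=[0 1 0 5 10 9 1 0 0]
t=5: x=[0.0903 0.7785 0.5532 4.9170 9.3662 8.3350 1.6807 0.0969 0.0000] k=[0 0 0 6 10 9 1 0 0]
t=6: x=[0.0000 0.0000 0.5532 5.7167 9.4608 8.3350 1.6807 0.0969 0.0000] k=[0 0 0 8 9 5 2 1 0]
t=7: x=[0.0000 0.0000 0.7378 7.2248 8.4646 5.0950 2.2102 1.0193 0.0978] k=[0 0 2 4 7 4 0 1 3]

0.0741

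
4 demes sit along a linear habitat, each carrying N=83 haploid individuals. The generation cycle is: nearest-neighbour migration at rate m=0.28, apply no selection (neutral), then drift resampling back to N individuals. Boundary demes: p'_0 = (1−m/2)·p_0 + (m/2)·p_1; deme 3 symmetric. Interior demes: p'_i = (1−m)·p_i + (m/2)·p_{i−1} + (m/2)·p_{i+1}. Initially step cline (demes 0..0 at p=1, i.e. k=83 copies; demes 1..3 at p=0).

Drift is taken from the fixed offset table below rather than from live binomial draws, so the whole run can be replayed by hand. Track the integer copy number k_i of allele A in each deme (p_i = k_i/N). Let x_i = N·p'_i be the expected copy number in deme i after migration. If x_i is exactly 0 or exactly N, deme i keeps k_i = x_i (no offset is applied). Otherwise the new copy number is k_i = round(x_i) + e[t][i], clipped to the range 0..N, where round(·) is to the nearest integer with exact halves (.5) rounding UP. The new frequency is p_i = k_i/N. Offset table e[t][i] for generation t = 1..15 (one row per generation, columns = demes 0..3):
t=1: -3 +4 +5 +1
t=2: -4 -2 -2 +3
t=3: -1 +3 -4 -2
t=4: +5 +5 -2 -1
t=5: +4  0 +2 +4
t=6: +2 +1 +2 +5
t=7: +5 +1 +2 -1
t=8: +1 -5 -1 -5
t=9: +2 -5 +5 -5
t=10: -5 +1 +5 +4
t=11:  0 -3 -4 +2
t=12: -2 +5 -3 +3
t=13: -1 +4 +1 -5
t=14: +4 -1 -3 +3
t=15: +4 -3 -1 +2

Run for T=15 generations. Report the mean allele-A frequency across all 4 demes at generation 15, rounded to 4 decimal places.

0.3223

t=0: k=[83 0 0 0]
t=1: x=[71.3800 11.6200 0.0000 0.0000] k=[68 16 0 0]
t=2: x=[60.7200 21.0400 2.2400 0.0000] k=[57 19 0 0]
t=3: x=[51.6800 21.6600 2.6600 0.0000] k=[51 25 0 0]
t=4: x=[47.3600 25.1400 3.5000 0.0000] k=[52 30 2 0]
t=5: x=[48.9200 29.1600 5.6400 0.2800] k=[53 29 8 4]
t=6: x=[49.6400 29.4200 10.3800 4.5600] k=[52 30 12 10]
t=7: x=[48.9200 30.5600 14.2400 10.2800] k=[54 32 16 9]
t=8: x=[50.9200 32.8400 17.2600 9.9800] k=[52 28 16 5]
t=9: x=[48.6400 29.6800 16.1400 6.5400] k=[51 25 21 2]
t=10: x=[47.3600 28.0800 18.9000 4.6600] k=[42 29 24 9]
t=11: x=[40.1800 30.1200 22.6000 11.1000] k=[40 27 19 13]
t=12: x=[38.1800 27.7000 19.2800 13.8400] k=[36 33 16 17]
t=13: x=[35.5800 31.0400 18.5200 16.8600] k=[35 35 20 12]
t=14: x=[35.0000 32.9000 20.9800 13.1200] k=[39 32 18 16]
t=15: x=[38.0200 31.0200 19.6800 16.2800] k=[42 28 19 18]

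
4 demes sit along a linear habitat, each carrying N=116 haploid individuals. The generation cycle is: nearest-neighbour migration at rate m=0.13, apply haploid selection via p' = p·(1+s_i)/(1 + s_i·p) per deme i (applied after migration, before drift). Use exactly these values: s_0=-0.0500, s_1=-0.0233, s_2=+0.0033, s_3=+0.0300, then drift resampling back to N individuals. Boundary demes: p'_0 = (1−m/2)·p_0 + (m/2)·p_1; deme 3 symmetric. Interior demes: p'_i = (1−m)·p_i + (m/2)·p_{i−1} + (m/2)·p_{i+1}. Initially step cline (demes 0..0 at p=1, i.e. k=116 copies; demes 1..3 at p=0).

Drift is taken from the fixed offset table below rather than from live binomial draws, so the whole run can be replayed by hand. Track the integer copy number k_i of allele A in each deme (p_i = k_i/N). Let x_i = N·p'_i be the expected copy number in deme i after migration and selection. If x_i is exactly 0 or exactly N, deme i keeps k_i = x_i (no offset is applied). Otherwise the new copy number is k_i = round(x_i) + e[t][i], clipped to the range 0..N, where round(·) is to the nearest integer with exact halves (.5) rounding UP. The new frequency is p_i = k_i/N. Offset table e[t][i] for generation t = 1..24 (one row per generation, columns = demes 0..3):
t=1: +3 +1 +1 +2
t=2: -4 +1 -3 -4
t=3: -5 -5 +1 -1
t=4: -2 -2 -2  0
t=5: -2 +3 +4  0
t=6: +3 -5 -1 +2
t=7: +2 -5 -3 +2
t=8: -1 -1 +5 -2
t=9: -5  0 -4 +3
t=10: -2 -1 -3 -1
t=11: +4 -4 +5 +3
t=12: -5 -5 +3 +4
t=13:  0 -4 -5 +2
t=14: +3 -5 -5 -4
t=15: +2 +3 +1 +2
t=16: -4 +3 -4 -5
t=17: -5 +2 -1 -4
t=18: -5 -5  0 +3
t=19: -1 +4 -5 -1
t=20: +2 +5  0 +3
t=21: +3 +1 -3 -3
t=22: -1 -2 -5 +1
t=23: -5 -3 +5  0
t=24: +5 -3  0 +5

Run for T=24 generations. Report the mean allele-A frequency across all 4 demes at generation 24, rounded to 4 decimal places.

t=0: k=[116 0 0 0]
t=1: x=[108.0902 7.3755 0.0000 0.0000] k=[111 8 0 0]
t=2: x=[103.7545 13.8843 0.5217 0.0000] k=[100 15 0 0]
t=3: x=[93.5612 19.1698 0.9782 0.0000] k=[89 14 2 0]
t=4: x=[82.9257 17.7379 2.6585 0.1339] k=[81 16 1 0]
t=5: x=[75.4325 18.8745 1.9162 0.0669] k=[73 22 6 0]
t=6: x=[68.2508 23.8256 6.6707 0.4017] k=[71 19 6 2]
t=7: x=[66.1676 21.1246 6.6055 2.3264] k=[68 16 4 4]
t=8: x=[63.1479 18.2347 4.7951 4.1157] k=[62 17 10 2]
t=9: x=[57.5876 19.0910 9.9650 2.5939] k=[53 19 6 6]
t=10: x=[49.3305 19.9722 6.8663 6.1704] k=[47 19 4 5]
t=11: x=[43.7735 19.4602 5.0559 5.0766] k=[48 15 10 8]
t=12: x=[44.4406 16.4838 10.2257 8.3563] k=[39 11 13 12]
t=13: x=[35.8963 12.6813 12.8426 12.3883] k=[36 9 8 14]
t=14: x=[33.0202 10.4634 8.4809 13.9691] k=[36 5 3 10]
t=15: x=[32.7657 6.7339 3.5965 9.8071] k=[35 10 5 12]
t=16: x=[32.1690 11.0618 5.7981 11.8560] k=[28 14 2 7]
t=17: x=[26.0396 13.8401 3.1150 6.8634] k=[21 16 2 3]
t=18: x=[19.8179 15.1026 2.9846 3.0208] k=[15 10 3 6]
t=19: x=[14.0300 9.6592 3.6617 5.9702] k=[13 14 0 5]
t=20: x=[12.4820 12.7549 1.2390 4.8094] k=[14 18 1 8]
t=21: x=[13.6308 16.3019 2.5683 7.7562] k=[17 17 0 5]
t=22: x=[16.2692 15.5744 1.4347 4.8094] k=[15 14 0 6]
t=23: x=[14.2802 12.8825 1.3042 5.7699] k=[9 10 6 6]
t=24: x=[8.6455 9.4680 6.2795 6.1704] k=[14 6 6 11]

0.0797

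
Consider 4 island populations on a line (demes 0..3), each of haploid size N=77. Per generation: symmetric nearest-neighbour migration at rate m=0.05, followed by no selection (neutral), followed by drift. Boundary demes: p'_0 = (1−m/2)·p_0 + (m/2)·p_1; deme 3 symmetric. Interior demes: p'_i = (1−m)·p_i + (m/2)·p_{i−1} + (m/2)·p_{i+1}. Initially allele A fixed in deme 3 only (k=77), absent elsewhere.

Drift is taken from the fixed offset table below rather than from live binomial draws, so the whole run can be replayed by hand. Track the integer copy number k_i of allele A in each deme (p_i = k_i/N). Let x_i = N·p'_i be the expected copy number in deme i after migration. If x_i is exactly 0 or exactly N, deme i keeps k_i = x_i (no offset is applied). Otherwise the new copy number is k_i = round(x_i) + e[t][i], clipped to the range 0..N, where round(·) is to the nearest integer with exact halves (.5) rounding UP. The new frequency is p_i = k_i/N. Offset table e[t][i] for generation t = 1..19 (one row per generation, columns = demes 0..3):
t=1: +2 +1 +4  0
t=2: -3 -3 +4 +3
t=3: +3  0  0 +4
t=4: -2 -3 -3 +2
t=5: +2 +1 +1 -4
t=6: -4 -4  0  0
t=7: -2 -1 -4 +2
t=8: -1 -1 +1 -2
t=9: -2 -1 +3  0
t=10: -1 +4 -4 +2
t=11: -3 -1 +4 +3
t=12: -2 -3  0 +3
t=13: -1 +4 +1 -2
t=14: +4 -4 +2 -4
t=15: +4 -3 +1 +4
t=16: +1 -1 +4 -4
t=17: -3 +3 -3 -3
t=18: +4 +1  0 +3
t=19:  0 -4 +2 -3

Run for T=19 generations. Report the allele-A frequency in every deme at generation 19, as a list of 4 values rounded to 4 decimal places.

[0.1299, 0.0390, 0.3766, 0.7273]

t=0: k=[0 0 0 77]
t=1: x=[0.0000 0.0000 1.9250 75.0750] k=[0 0 6 75]
t=2: x=[0.0000 0.1500 7.5750 73.2750] k=[0 0 12 76]
t=3: x=[0.0000 0.3000 13.3000 74.4000] k=[0 0 13 77]
t=4: x=[0.0000 0.3250 14.2750 75.4000] k=[0 0 11 77]
t=5: x=[0.0000 0.2750 12.3750 75.3500] k=[0 1 13 71]
t=6: x=[0.0250 1.2750 14.1500 69.5500] k=[0 0 14 70]
t=7: x=[0.0000 0.3500 15.0500 68.6000] k=[0 0 11 71]
t=8: x=[0.0000 0.2750 12.2250 69.5000] k=[0 0 13 68]
t=9: x=[0.0000 0.3250 14.0500 66.6250] k=[0 0 17 67]
t=10: x=[0.0000 0.4250 17.8250 65.7500] k=[0 4 14 68]
t=11: x=[0.1000 4.1500 15.1000 66.6500] k=[0 3 19 70]
t=12: x=[0.0750 3.3250 19.8750 68.7250] k=[0 0 20 72]
t=13: x=[0.0000 0.5000 20.8000 70.7000] k=[0 5 22 69]
t=14: x=[0.1250 5.3000 22.7500 67.8250] k=[4 1 25 64]
t=15: x=[3.9250 1.6750 25.3750 63.0250] k=[8 0 26 67]
t=16: x=[7.8000 0.8500 26.3750 65.9750] k=[9 0 30 62]
t=17: x=[8.7750 0.9750 30.0500 61.2000] k=[6 4 27 58]
t=18: x=[5.9500 4.6250 27.2000 57.2250] k=[10 6 27 60]
t=19: x=[9.9000 6.6250 27.3000 59.1750] k=[10 3 29 56]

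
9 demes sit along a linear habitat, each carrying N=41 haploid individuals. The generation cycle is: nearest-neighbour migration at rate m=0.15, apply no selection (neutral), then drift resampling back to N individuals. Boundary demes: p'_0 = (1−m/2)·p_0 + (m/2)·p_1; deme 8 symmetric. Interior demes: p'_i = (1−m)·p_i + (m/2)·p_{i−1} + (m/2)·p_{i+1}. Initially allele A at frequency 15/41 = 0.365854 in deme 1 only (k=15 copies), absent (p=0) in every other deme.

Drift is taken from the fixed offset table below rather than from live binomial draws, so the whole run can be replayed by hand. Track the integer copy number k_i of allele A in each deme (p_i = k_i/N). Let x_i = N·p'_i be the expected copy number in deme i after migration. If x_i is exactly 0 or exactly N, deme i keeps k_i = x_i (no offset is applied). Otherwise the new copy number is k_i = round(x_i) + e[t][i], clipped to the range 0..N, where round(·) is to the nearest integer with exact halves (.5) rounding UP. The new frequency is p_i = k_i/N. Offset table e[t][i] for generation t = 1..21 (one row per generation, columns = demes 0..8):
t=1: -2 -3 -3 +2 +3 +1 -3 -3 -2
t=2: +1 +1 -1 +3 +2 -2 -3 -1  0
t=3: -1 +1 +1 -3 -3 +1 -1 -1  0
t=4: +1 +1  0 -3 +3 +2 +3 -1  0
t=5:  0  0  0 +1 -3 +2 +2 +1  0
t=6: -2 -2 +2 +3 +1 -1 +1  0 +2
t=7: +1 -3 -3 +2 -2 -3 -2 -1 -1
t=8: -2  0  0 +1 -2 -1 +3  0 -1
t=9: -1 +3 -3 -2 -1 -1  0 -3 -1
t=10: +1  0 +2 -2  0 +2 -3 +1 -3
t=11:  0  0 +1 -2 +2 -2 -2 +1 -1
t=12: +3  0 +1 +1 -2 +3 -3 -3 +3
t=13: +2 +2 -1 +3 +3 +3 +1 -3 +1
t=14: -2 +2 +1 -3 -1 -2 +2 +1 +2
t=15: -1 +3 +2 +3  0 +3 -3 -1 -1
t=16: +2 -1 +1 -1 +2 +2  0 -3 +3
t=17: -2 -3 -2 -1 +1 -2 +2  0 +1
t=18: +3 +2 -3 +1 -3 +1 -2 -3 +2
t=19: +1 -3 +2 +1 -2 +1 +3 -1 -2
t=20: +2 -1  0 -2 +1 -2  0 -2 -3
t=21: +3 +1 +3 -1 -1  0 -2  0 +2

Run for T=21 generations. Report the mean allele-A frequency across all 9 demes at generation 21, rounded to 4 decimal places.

0.0949

t=0: k=[0 15 0 0 0 0 0 0 0]
t=1: x=[1.1250 12.7500 1.1250 0.0000 0.0000 0.0000 0.0000 0.0000 0.0000] k=[0 10 0 0 0 0 0 0 0]
t=2: x=[0.7500 8.5000 0.7500 0.0000 0.0000 0.0000 0.0000 0.0000 0.0000] k=[2 10 0 0 0 0 0 0 0]
t=3: x=[2.6000 8.6500 0.7500 0.0000 0.0000 0.0000 0.0000 0.0000 0.0000] k=[2 10 2 0 0 0 0 0 0]
t=4: x=[2.6000 8.8000 2.4500 0.1500 0.0000 0.0000 0.0000 0.0000 0.0000] k=[4 10 2 0 0 0 0 0 0]
t=5: x=[4.4500 8.9500 2.4500 0.1500 0.0000 0.0000 0.0000 0.0000 0.0000] k=[4 9 2 1 0 0 0 0 0]
t=6: x=[4.3750 8.1000 2.4500 1.0000 0.0750 0.0000 0.0000 0.0000 0.0000] k=[2 6 4 4 1 0 0 0 0]
t=7: x=[2.3000 5.5500 4.1500 3.7750 1.1500 0.0750 0.0000 0.0000 0.0000] k=[3 3 1 6 0 0 0 0 0]
t=8: x=[3.0000 2.8500 1.5250 5.1750 0.4500 0.0000 0.0000 0.0000 0.0000] k=[1 3 2 6 0 0 0 0 0]
t=9: x=[1.1500 2.7750 2.3750 5.2500 0.4500 0.0000 0.0000 0.0000 0.0000] k=[0 6 0 3 0 0 0 0 0]
t=10: x=[0.4500 5.1000 0.6750 2.5500 0.2250 0.0000 0.0000 0.0000 0.0000] k=[1 5 3 1 0 0 0 0 0]
t=11: x=[1.3000 4.5500 3.0000 1.0750 0.0750 0.0000 0.0000 0.0000 0.0000] k=[1 5 4 0 2 0 0 0 0]
t=12: x=[1.3000 4.6250 3.7750 0.4500 1.7000 0.1500 0.0000 0.0000 0.0000] k=[4 5 5 1 0 3 0 0 0]
t=13: x=[4.0750 4.9250 4.7000 1.2250 0.3000 2.5500 0.2250 0.0000 0.0000] k=[6 7 4 4 3 6 1 0 0]
t=14: x=[6.0750 6.7000 4.2250 3.9250 3.3000 5.4000 1.3000 0.0750 0.0000] k=[4 9 5 1 2 3 3 1 0]
t=15: x=[4.3750 8.3250 5.0000 1.3750 2.0000 2.9250 2.8500 1.0750 0.0750] k=[3 11 7 4 2 6 0 0 0]
t=16: x=[3.6000 10.1000 7.0750 4.0750 2.4500 5.2500 0.4500 0.0000 0.0000] k=[6 9 8 3 4 7 0 0 0]
t=17: x=[6.2250 8.7000 7.7000 3.4500 4.1500 6.2500 0.5250 0.0000 0.0000] k=[4 6 6 2 5 4 3 0 0]
t=18: x=[4.1500 5.8500 5.7000 2.5250 4.7000 4.0000 2.8500 0.2250 0.0000] k=[7 8 3 4 2 5 1 0 0]
t=19: x=[7.0750 7.5500 3.4500 3.7750 2.3750 4.4750 1.2250 0.0750 0.0000] k=[8 5 5 5 0 5 4 0 0]
t=20: x=[7.7750 5.2250 5.0000 4.6250 0.7500 4.5500 3.7750 0.3000 0.0000] k=[10 4 5 3 2 3 4 0 0]
t=21: x=[9.5500 4.5250 4.7750 3.0750 2.1500 3.0000 3.6250 0.3000 0.0000] k=[13 6 8 2 1 3 2 0 0]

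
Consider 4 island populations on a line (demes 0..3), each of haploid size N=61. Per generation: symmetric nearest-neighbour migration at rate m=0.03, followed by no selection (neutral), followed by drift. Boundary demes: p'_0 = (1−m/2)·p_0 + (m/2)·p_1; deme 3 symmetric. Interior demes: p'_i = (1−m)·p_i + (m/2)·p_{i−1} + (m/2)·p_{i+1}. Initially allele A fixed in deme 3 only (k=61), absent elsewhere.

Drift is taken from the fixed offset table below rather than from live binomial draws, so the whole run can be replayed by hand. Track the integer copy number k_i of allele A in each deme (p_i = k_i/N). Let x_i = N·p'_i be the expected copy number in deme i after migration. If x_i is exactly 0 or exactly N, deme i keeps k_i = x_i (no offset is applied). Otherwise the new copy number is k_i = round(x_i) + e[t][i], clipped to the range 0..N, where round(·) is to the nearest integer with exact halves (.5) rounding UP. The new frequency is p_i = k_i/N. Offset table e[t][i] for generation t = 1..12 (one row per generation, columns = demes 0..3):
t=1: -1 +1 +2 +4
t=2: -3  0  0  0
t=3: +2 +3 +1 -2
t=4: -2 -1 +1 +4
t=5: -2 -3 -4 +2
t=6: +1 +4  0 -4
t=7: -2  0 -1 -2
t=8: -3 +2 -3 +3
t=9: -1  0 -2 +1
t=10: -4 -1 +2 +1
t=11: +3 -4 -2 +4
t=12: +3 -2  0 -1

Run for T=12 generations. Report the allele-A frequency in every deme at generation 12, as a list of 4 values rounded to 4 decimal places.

[0.0984, 0.0000, 0.0984, 0.9180]

t=0: k=[0 0 0 61]
t=1: x=[0.0000 0.0000 0.9150 60.0850] k=[0 0 3 61]
t=2: x=[0.0000 0.0450 3.8250 60.1300] k=[0 0 4 60]
t=3: x=[0.0000 0.0600 4.7800 59.1600] k=[0 3 6 57]
t=4: x=[0.0450 3.0000 6.7200 56.2350] k=[0 2 8 60]
t=5: x=[0.0300 2.0600 8.6900 59.2200] k=[0 0 5 61]
t=6: x=[0.0000 0.0750 5.7650 60.1600] k=[0 4 6 56]
t=7: x=[0.0600 3.9700 6.7200 55.2500] k=[0 4 6 53]
t=8: x=[0.0600 3.9700 6.6750 52.2950] k=[0 6 4 55]
t=9: x=[0.0900 5.8800 4.7950 54.2350] k=[0 6 3 55]
t=10: x=[0.0900 5.8650 3.8250 54.2200] k=[0 5 6 55]
t=11: x=[0.0750 4.9400 6.7200 54.2650] k=[3 1 5 58]
t=12: x=[2.9700 1.0900 5.7350 57.2050] k=[6 0 6 56]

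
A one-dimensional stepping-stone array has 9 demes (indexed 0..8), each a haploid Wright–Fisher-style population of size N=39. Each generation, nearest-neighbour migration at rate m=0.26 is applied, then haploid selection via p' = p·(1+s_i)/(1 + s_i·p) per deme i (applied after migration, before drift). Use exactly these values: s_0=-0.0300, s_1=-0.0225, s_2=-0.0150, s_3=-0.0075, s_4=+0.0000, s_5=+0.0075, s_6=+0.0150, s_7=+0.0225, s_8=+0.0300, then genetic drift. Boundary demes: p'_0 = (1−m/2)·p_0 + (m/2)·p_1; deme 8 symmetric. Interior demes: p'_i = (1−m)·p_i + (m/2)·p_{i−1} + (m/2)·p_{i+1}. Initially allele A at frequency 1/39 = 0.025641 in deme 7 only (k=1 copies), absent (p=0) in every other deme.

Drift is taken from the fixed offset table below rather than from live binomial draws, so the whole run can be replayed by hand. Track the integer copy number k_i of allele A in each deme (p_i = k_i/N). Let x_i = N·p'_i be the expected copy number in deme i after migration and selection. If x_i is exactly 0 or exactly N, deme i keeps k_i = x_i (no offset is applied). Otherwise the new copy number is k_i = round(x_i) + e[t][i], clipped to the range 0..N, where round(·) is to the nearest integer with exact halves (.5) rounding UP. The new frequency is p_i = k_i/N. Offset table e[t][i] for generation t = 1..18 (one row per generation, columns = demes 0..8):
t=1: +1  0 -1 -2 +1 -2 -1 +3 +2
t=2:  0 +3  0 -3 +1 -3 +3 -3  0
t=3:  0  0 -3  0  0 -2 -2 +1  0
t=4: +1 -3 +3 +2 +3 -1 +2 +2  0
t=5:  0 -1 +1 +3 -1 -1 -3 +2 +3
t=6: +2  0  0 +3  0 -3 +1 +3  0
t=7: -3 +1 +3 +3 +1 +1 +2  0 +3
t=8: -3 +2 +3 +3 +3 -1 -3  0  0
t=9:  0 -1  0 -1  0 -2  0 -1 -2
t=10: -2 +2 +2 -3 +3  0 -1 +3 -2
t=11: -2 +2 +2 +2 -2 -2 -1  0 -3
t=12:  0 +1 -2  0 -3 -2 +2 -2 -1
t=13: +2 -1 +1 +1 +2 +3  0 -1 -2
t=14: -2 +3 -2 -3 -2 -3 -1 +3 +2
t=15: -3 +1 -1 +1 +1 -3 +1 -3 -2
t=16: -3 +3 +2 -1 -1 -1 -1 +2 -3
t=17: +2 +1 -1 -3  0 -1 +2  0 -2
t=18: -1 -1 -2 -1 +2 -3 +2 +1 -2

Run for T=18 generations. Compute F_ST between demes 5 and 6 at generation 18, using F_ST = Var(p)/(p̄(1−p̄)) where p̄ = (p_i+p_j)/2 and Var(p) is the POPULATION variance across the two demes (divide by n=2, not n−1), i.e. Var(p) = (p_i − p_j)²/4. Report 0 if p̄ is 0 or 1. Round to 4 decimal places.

t=0: k=[0 0 0 0 0 0 0 1 0]
t=1: x=[0.0000 0.0000 0.0000 0.0000 0.0000 0.0000 0.1319 0.7563 0.1339] k=[0 0 0 0 0 0 0 4 2]
t=2: x=[0.0000 0.0000 0.0000 0.0000 0.0000 0.0000 0.5277 3.2863 2.3238] k=[0 0 0 0 0 0 4 0 2]
t=3: x=[0.0000 0.0000 0.0000 0.0000 0.0000 0.5238 3.0010 0.7972 1.7898] k=[0 0 0 0 0 0 1 2 2]
t=4: x=[0.0000 0.0000 0.0000 0.0000 0.0000 0.1310 1.0146 1.9100 2.0568] k=[0 0 0 0 0 0 3 4 2]
t=5: x=[0.0000 0.0000 0.0000 0.0000 0.0000 0.3929 2.7782 3.6836 2.3238] k=[0 0 0 0 0 0 0 6 5]
t=6: x=[0.0000 0.0000 0.0000 0.0000 0.0000 0.0000 0.7915 5.1893 5.2631] k=[0 0 0 0 0 0 2 8 5]
t=7: x=[0.0000 0.0000 0.0000 0.0000 0.0000 0.2619 2.5553 6.9563 5.5288] k=[0 0 0 0 0 1 5 7 9]
t=8: x=[0.0000 0.0000 0.0000 0.0000 0.1300 1.4001 4.8023 7.1287 8.9421] k=[0 0 0 0 3 0 2 7 9]
t=9: x=[0.0000 0.0000 0.0000 0.3871 2.2200 0.6548 2.4236 6.7330 8.9421] k=[0 0 0 0 2 0 2 6 7]
t=10: x=[0.0000 0.0000 0.0000 0.2581 1.4800 0.5238 2.2919 5.7177 7.0389] k=[0 0 0 0 4 1 1 9 5]
t=11: x=[0.0000 0.0000 0.0000 0.5162 3.0900 1.4001 2.0690 7.5749 5.6616] k=[0 0 0 3 1 0 1 8 3]
t=12: x=[0.0000 0.0000 0.3842 2.3334 1.1300 0.2619 1.8055 6.5605 3.7490] k=[0 0 0 2 0 0 4 5 3]
t=13: x=[0.0000 0.0000 0.2561 1.4693 0.2600 0.5238 3.6591 4.7012 3.3494] k=[0 0 1 2 2 4 4 4 1]
t=14: x=[0.0000 0.1271 0.9854 1.8566 2.2600 3.7653 4.0538 3.6836 1.4302] k=[0 3 0 0 0 1 3 7 3]
t=15: x=[0.3784 2.1728 0.3842 0.0000 0.1300 1.1382 3.3048 6.0732 3.6158] k=[0 3 0 0 1 0 4 3 2]
t=16: x=[0.3784 2.1728 0.3842 0.1290 0.7400 0.6548 3.3959 3.0622 2.1903] k=[0 5 2 0 0 0 2 5 0]
t=17: x=[0.6308 3.8798 2.0998 0.2581 0.0000 0.2619 2.1602 4.0399 0.6692] k=[3 5 1 0 0 0 4 4 0]
t=18: x=[3.1701 4.1351 1.3699 0.1290 0.0000 0.5238 3.5275 3.5512 0.5354] k=[2 3 0 0 0 0 6 5 0]

0.0833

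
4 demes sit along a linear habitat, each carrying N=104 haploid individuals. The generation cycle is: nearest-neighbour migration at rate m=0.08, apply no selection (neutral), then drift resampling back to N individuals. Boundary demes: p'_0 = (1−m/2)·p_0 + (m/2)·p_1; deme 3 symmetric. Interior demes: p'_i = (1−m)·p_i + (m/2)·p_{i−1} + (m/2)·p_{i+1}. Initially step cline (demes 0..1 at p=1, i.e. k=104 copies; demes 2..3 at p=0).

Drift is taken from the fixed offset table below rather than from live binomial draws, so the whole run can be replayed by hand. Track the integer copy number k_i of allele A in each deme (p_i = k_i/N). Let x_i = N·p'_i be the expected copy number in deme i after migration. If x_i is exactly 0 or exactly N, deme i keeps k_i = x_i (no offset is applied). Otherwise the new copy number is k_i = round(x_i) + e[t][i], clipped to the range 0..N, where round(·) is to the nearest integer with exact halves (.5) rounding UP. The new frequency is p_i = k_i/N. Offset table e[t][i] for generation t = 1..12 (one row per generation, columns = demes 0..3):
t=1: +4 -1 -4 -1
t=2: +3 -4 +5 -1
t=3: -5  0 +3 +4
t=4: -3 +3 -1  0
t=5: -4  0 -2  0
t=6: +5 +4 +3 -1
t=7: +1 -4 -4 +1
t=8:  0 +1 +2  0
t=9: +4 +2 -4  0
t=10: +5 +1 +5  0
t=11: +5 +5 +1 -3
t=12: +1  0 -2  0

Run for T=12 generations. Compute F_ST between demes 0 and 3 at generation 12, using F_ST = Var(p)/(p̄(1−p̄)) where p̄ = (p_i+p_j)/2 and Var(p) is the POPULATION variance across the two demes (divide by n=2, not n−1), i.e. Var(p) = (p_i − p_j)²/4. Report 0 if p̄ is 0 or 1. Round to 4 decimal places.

t=0: k=[104 104 0 0]
t=1: x=[104.0000 99.8400 4.1600 0.0000] k=[104 99 0 0]
t=2: x=[103.8000 95.2400 3.9600 0.0000] k=[104 91 9 0]
t=3: x=[103.4800 88.2400 11.9200 0.3600] k=[98 88 15 4]
t=4: x=[97.6000 85.4800 17.4800 4.4400] k=[95 88 16 4]
t=5: x=[94.7200 85.4000 18.4000 4.4800] k=[91 85 16 4]
t=6: x=[90.7600 82.4800 18.2800 4.4800] k=[96 86 21 3]
t=7: x=[95.6000 83.8000 22.8800 3.7200] k=[97 80 19 5]
t=8: x=[96.3200 78.2400 20.8800 5.5600] k=[96 79 23 6]
t=9: x=[95.3200 77.4400 24.5600 6.6800] k=[99 79 21 7]
t=10: x=[98.2000 77.4800 22.7600 7.5600] k=[103 78 28 8]
t=11: x=[102.0000 77.0000 29.2000 8.8000] k=[104 82 30 6]
t=12: x=[103.1200 80.8000 31.1200 6.9600] k=[104 81 29 7]

0.8739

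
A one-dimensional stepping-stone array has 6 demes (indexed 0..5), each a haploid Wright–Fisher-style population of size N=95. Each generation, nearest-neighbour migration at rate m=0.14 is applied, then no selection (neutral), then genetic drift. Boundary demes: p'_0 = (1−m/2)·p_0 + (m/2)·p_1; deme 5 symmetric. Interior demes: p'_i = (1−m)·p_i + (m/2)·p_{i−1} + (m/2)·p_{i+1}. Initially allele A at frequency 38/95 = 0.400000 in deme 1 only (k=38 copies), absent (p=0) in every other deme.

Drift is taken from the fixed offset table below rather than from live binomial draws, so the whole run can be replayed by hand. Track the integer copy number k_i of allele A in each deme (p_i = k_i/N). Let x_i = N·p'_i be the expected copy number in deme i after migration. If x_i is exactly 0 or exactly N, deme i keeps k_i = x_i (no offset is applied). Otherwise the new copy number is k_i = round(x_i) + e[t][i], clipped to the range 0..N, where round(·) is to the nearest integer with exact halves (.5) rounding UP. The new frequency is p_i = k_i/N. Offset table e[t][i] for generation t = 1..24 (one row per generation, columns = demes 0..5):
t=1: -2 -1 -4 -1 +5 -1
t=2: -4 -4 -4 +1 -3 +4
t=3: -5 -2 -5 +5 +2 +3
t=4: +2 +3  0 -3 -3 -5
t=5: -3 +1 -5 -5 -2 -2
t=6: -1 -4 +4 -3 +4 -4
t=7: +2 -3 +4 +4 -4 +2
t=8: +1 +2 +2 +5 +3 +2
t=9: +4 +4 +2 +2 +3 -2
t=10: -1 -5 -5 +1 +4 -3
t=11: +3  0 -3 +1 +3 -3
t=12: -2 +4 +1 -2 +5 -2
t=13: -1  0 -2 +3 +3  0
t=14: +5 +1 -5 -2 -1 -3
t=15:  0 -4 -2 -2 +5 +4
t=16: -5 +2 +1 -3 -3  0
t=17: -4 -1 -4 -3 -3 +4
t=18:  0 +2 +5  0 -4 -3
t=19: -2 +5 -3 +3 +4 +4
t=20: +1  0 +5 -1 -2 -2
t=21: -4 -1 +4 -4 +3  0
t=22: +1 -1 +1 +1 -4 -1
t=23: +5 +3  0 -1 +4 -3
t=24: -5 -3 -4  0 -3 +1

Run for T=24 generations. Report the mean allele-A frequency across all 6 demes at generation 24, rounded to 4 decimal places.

0.0649

t=0: k=[0 38 0 0 0 0]
t=1: x=[2.6600 32.6800 2.6600 0.0000 0.0000 0.0000] k=[1 32 0 0 0 0]
t=2: x=[3.1700 27.5900 2.2400 0.0000 0.0000 0.0000] k=[0 24 0 0 0 0]
t=3: x=[1.6800 20.6400 1.6800 0.0000 0.0000 0.0000] k=[0 19 0 0 0 0]
t=4: x=[1.3300 16.3400 1.3300 0.0000 0.0000 0.0000] k=[3 19 1 0 0 0]
t=5: x=[4.1200 16.6200 2.1900 0.0700 0.0000 0.0000] k=[1 18 0 0 0 0]
t=6: x=[2.1900 15.5500 1.2600 0.0000 0.0000 0.0000] k=[1 12 5 0 0 0]
t=7: x=[1.7700 10.7400 5.1400 0.3500 0.0000 0.0000] k=[4 8 9 4 0 0]
t=8: x=[4.2800 7.7900 8.5800 4.0700 0.2800 0.0000] k=[5 10 11 9 3 0]
t=9: x=[5.3500 9.7200 10.7900 8.7200 3.2100 0.2100] k=[9 14 13 11 6 0]
t=10: x=[9.3500 13.5800 12.9300 10.7900 5.9300 0.4200] k=[8 9 8 12 10 0]
t=11: x=[8.0700 8.8600 8.3500 11.5800 9.4400 0.7000] k=[11 9 5 13 12 0]
t=12: x=[10.8600 8.8600 5.8400 12.3700 11.2300 0.8400] k=[9 13 7 10 16 0]
t=13: x=[9.2800 12.3000 7.6300 10.2100 14.4600 1.1200] k=[8 12 6 13 17 1]
t=14: x=[8.2800 11.3000 6.9100 12.7900 15.6000 2.1200] k=[13 12 2 11 15 0]
t=15: x=[12.9300 11.3700 3.3300 10.6500 13.6700 1.0500] k=[13 7 1 9 19 5]
t=16: x=[12.5800 7.0000 1.9800 9.1400 17.3200 5.9800] k=[8 9 3 6 14 6]
t=17: x=[8.0700 8.5100 3.6300 6.3500 12.8800 6.5600] k=[4 8 0 3 10 11]
t=18: x=[4.2800 7.1600 0.7700 3.2800 9.5800 10.9300] k=[4 9 6 3 6 8]
t=19: x=[4.3500 8.4400 6.0000 3.4200 5.9300 7.8600] k=[2 13 3 6 10 12]
t=20: x=[2.7700 11.5300 3.9100 6.0700 9.8600 11.8600] k=[4 12 9 5 8 10]
t=21: x=[4.5600 11.2300 8.9300 5.4900 7.9300 9.8600] k=[1 10 13 1 11 10]
t=22: x=[1.6300 9.5800 11.9500 2.5400 10.2300 10.0700] k=[3 9 13 4 6 9]
t=23: x=[3.4200 8.8600 12.0900 4.7700 6.0700 8.7900] k=[8 12 12 4 10 6]
t=24: x=[8.2800 11.7200 11.4400 4.9800 9.3000 6.2800] k=[3 9 7 5 6 7]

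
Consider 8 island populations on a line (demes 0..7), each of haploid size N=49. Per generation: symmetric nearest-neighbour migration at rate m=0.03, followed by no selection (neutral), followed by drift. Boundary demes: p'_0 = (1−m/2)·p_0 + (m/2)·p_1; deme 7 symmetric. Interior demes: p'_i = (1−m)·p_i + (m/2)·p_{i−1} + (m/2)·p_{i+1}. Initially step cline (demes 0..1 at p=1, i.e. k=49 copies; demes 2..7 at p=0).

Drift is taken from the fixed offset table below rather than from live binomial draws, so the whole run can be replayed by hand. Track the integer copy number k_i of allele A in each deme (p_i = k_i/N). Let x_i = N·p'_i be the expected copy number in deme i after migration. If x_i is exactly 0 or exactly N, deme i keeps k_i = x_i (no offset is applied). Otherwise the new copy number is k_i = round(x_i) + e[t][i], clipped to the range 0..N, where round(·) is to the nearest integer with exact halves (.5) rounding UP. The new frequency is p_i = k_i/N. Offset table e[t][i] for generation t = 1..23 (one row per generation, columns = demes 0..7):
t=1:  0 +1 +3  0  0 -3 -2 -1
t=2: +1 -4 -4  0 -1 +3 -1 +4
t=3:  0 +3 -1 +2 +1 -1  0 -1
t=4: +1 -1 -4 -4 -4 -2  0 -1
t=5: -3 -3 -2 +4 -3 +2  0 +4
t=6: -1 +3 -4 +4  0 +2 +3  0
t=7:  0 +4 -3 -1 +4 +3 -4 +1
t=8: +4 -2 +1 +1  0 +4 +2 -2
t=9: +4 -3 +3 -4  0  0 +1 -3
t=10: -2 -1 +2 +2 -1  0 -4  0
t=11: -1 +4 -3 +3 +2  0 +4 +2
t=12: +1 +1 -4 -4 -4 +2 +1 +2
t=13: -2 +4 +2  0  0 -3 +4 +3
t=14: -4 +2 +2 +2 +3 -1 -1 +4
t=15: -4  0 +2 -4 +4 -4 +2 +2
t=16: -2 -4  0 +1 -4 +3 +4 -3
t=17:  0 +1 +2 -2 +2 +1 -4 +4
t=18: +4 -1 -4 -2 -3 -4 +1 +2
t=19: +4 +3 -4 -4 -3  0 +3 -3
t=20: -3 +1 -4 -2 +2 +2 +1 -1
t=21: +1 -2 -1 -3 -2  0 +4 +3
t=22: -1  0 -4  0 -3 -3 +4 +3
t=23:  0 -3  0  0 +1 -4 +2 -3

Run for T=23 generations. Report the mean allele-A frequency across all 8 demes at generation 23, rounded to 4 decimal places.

t=0: k=[49 49 0 0 0 0 0 0]
t=1: x=[49.0000 48.2650 0.7350 0.0000 0.0000 0.0000 0.0000 0.0000] k=[49 49 4 0 0 0 0 0]
t=2: x=[49.0000 48.3250 4.6150 0.0600 0.0000 0.0000 0.0000 0.0000] k=[49 44 1 0 0 0 0 0]
t=3: x=[48.9250 43.4300 1.6300 0.0150 0.0000 0.0000 0.0000 0.0000] k=[49 46 1 2 0 0 0 0]
t=4: x=[48.9550 45.3700 1.6900 1.9550 0.0300 0.0000 0.0000 0.0000] k=[49 44 0 0 0 0 0 0]
t=5: x=[48.9250 43.4150 0.6600 0.0000 0.0000 0.0000 0.0000 0.0000] k=[46 40 0 0 0 0 0 0]
t=6: x=[45.9100 39.4900 0.6000 0.0000 0.0000 0.0000 0.0000 0.0000] k=[45 42 0 0 0 0 0 0]
t=7: x=[44.9550 41.4150 0.6300 0.0000 0.0000 0.0000 0.0000 0.0000] k=[45 45 0 0 0 0 0 0]
t=8: x=[45.0000 44.3250 0.6750 0.0000 0.0000 0.0000 0.0000 0.0000] k=[49 42 2 0 0 0 0 0]
t=9: x=[48.8950 41.5050 2.5700 0.0300 0.0000 0.0000 0.0000 0.0000] k=[49 39 6 0 0 0 0 0]
t=10: x=[48.8500 38.6550 6.4050 0.0900 0.0000 0.0000 0.0000 0.0000] k=[47 38 8 2 0 0 0 0]
t=11: x=[46.8650 37.6850 8.3600 2.0600 0.0300 0.0000 0.0000 0.0000] k=[46 42 5 5 2 0 0 0]
t=12: x=[45.9400 41.5050 5.5550 4.9550 2.0150 0.0300 0.0000 0.0000] k=[47 43 2 1 0 2 0 0]
t=13: x=[46.9400 42.4450 2.6000 1.0000 0.0450 1.9400 0.0300 0.0000] k=[45 46 5 1 0 0 4 0]
t=14: x=[45.0150 45.3700 5.5550 1.0450 0.0150 0.0600 3.8800 0.0600] k=[41 47 8 3 3 0 3 4]
t=15: x=[41.0900 46.3250 8.5100 3.0750 2.9550 0.0900 2.9700 3.9850] k=[37 46 11 0 7 0 5 6]
t=16: x=[37.1350 45.3400 11.3600 0.2700 6.7900 0.1800 4.9400 5.9850] k=[35 41 11 1 3 3 9 3]
t=17: x=[35.0900 40.4600 11.3000 1.1800 2.9700 3.0900 8.8200 3.0900] k=[35 41 13 0 5 4 5 7]
t=18: x=[35.0900 40.4900 13.2250 0.2700 4.9100 4.0300 5.0150 6.9700] k=[39 39 9 0 2 0 6 9]
t=19: x=[39.0000 38.5500 9.3150 0.1650 1.9400 0.1200 5.9550 8.9550] k=[43 42 5 0 0 0 9 6]
t=20: x=[42.9850 41.4600 5.4800 0.0750 0.0000 0.1350 8.8200 6.0450] k=[40 42 1 0 0 2 10 5]
t=21: x=[40.0300 41.3550 1.6000 0.0150 0.0300 2.0900 9.8050 5.0750] k=[41 39 1 0 0 2 14 8]
t=22: x=[40.9700 38.4600 1.5550 0.0150 0.0300 2.1500 13.7300 8.0900] k=[40 38 0 0 0 0 18 11]
t=23: x=[39.9700 37.4600 0.5700 0.0000 0.0000 0.2700 17.6250 11.1050] k=[40 34 1 0 0 0 20 8]

0.2628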